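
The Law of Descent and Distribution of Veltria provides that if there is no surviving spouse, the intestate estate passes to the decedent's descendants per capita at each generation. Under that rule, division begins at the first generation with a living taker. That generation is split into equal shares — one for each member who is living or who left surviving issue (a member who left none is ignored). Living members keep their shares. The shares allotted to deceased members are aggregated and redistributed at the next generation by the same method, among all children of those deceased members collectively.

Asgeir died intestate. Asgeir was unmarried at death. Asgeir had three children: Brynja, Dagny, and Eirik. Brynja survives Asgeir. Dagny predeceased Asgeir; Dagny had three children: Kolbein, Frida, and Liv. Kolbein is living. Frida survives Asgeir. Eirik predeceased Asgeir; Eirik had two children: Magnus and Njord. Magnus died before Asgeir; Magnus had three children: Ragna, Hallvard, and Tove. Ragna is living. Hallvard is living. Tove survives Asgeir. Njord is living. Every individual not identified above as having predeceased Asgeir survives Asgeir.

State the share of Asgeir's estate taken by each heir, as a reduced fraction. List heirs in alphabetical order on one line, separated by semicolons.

There is no surviving spouse, so the entire estate passes to Asgeir's descendants per capita at each generation.
At generation 1 (Brynja, Dagny, Eirik) there are 3 shares of (1)/3 = 1/3 each.
Living: Brynja — each takes 1/3.
Deceased: Dagny and Eirik. Their combined 2/3 is pooled and carried to generation 2.
At generation 2 (Kolbein, Frida, Liv, Magnus, Njord) there are 5 shares of (2/3)/5 = 2/15 each.
Living: Kolbein, Frida, Liv, and Njord — each takes 2/15.
Deceased: Magnus. That 2/15 share is carried to generation 3.
At generation 3 (Ragna, Hallvard, Tove) there are 3 shares of (2/15)/3 = 2/45 each.
Living: Ragna, Hallvard, and Tove — each takes 2/45.

Brynja 1/3; Frida 2/15; Hallvard 2/45; Kolbein 2/15; Liv 2/15; Njord 2/15; Ragna 2/45; Tove 2/45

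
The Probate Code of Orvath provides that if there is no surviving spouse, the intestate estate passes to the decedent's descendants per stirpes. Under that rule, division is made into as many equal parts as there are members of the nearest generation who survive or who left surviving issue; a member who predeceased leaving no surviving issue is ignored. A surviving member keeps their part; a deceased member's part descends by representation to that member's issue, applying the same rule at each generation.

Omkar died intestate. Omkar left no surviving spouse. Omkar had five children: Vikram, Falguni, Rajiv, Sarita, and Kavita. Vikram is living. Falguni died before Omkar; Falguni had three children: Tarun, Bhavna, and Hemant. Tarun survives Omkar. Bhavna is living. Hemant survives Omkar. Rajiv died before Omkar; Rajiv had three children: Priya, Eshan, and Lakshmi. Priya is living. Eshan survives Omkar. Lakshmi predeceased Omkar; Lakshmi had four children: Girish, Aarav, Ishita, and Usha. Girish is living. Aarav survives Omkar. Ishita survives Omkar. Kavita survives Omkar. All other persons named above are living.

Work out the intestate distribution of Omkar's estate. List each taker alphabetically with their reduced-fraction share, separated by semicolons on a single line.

Aarav 1/60; Bhavna 1/15; Eshan 1/15; Girish 1/60; Hemant 1/15; Ishita 1/60; Kavita 1/5; Priya 1/15; Sarita 1/5; Tarun 1/15; Usha 1/60; Vikram 1/5

There is no surviving spouse, so the entire estate passes to Omkar's descendants per stirpes.
The estate is divided into 5 equal shares of 1/5 among Vikram, Falguni, Rajiv, Sarita, Kavita.
Vikram is living and takes 1/5.
Falguni predeceased; the 1/5 allotted to Falguni's branch passes to Falguni's issue by representation.
The 1/5 is divided into 3 equal shares of 1/15 among Tarun, Bhavna, Hemant.
Tarun is living and takes 1/15.
Bhavna is living and takes 1/15.
Hemant is living and takes 1/15.
Rajiv predeceased; the 1/5 allotted to Rajiv's branch passes to Rajiv's issue by representation.
The 1/5 is divided into 3 equal shares of 1/15 among Priya, Eshan, Lakshmi.
Priya is living and takes 1/15.
Eshan is living and takes 1/15.
Lakshmi predeceased; the 1/15 allotted to Lakshmi's branch passes to Lakshmi's issue by representation.
The 1/15 is divided into 4 equal shares of 1/60 among Girish, Aarav, Ishita, Usha.
Girish is living and takes 1/60.
Aarav is living and takes 1/60.
Ishita is living and takes 1/60.
Usha is living and takes 1/60.
Sarita is living and takes 1/5.
Kavita is living and takes 1/5.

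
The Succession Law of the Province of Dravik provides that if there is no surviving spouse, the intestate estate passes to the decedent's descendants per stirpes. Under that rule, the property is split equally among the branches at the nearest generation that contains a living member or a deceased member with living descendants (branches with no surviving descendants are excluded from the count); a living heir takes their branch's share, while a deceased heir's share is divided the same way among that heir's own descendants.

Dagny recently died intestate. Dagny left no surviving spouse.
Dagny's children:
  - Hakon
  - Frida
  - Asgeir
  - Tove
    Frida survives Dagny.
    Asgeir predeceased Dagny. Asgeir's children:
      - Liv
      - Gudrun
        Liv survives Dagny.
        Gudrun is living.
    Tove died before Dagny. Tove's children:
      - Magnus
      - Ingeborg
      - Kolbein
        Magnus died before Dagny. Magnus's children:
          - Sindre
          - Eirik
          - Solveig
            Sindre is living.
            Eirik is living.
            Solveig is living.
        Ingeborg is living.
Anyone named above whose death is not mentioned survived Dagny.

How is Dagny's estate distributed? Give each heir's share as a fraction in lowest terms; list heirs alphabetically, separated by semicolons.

Eirik 1/36; Frida 1/4; Gudrun 1/8; Hakon 1/4; Ingeborg 1/12; Kolbein 1/12; Liv 1/8; Sindre 1/36; Solveig 1/36

There is no surviving spouse, so the entire estate passes to Dagny's descendants per stirpes.
The estate is divided into 4 equal shares of 1/4 among Hakon, Frida, Asgeir, Tove.
Hakon is living and takes 1/4.
Frida is living and takes 1/4.
Asgeir predeceased; the 1/4 allotted to Asgeir's branch passes to Asgeir's issue by representation.
The 1/4 is divided into 2 equal shares of 1/8 among Liv, Gudrun.
Liv is living and takes 1/8.
Gudrun is living and takes 1/8.
Tove predeceased; the 1/4 allotted to Tove's branch passes to Tove's issue by representation.
The 1/4 is divided into 3 equal shares of 1/12 among Magnus, Ingeborg, Kolbein.
Magnus predeceased; the 1/12 allotted to Magnus's branch passes to Magnus's issue by representation.
The 1/12 is divided into 3 equal shares of 1/36 among Sindre, Eirik, Solveig.
Sindre is living and takes 1/36.
Eirik is living and takes 1/36.
Solveig is living and takes 1/36.
Ingeborg is living and takes 1/12.
Kolbein is living and takes 1/12.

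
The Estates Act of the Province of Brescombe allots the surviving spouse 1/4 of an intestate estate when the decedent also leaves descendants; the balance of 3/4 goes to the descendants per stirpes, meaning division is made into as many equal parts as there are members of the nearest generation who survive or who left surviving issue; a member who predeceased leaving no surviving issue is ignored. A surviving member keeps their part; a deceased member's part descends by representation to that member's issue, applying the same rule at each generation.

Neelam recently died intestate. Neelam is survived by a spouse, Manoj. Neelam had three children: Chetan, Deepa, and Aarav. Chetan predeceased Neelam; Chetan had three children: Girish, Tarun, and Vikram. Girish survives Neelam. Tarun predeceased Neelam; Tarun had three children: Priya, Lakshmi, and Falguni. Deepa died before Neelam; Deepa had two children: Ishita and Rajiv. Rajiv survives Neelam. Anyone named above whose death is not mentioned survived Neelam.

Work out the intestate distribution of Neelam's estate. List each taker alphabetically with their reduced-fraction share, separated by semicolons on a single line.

Aarav 1/4; Falguni 1/36; Girish 1/12; Ishita 1/8; Lakshmi 1/36; Manoj 1/4; Priya 1/36; Rajiv 1/8; Vikram 1/12

Manoj, as surviving spouse, takes 1/4.
The remaining 3/4 passes to Neelam's descendants per stirpes.
The 3/4 is divided into 3 equal shares of 1/4 among Chetan, Deepa, Aarav.
Chetan predeceased; the 1/4 allotted to Chetan's branch passes to Chetan's issue by representation.
The 1/4 is divided into 3 equal shares of 1/12 among Girish, Tarun, Vikram.
Girish is living and takes 1/12.
Tarun predeceased; the 1/12 allotted to Tarun's branch passes to Tarun's issue by representation.
The 1/12 is divided into 3 equal shares of 1/36 among Priya, Lakshmi, Falguni.
Priya is living and takes 1/36.
Lakshmi is living and takes 1/36.
Falguni is living and takes 1/36.
Vikram is living and takes 1/12.
Deepa predeceased; the 1/4 allotted to Deepa's branch passes to Deepa's issue by representation.
The 1/4 is divided into 2 equal shares of 1/8 among Ishita, Rajiv.
Ishita is living and takes 1/8.
Rajiv is living and takes 1/8.
Aarav is living and takes 1/4.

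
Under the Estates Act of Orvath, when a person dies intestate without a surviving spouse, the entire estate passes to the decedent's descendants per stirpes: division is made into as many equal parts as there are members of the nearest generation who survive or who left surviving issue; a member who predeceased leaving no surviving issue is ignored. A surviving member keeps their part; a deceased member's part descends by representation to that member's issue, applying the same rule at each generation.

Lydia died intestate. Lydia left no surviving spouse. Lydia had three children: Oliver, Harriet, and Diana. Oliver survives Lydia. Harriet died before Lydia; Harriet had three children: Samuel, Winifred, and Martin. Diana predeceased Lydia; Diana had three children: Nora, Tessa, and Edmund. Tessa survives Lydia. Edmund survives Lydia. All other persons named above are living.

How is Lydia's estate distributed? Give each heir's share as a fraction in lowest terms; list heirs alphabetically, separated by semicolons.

Edmund 1/9; Martin 1/9; Nora 1/9; Oliver 1/3; Samuel 1/9; Tessa 1/9; Winifred 1/9

There is no surviving spouse, so the entire estate passes to Lydia's descendants per stirpes.
The estate is divided into 3 equal shares of 1/3 among Oliver, Harriet, Diana.
Oliver is living and takes 1/3.
Harriet predeceased; the 1/3 allotted to Harriet's branch passes to Harriet's issue by representation.
The 1/3 is divided into 3 equal shares of 1/9 among Samuel, Winifred, Martin.
Samuel is living and takes 1/9.
Winifred is living and takes 1/9.
Martin is living and takes 1/9.
Diana predeceased; the 1/3 allotted to Diana's branch passes to Diana's issue by representation.
The 1/3 is divided into 3 equal shares of 1/9 among Nora, Tessa, Edmund.
Nora is living and takes 1/9.
Tessa is living and takes 1/9.
Edmund is living and takes 1/9.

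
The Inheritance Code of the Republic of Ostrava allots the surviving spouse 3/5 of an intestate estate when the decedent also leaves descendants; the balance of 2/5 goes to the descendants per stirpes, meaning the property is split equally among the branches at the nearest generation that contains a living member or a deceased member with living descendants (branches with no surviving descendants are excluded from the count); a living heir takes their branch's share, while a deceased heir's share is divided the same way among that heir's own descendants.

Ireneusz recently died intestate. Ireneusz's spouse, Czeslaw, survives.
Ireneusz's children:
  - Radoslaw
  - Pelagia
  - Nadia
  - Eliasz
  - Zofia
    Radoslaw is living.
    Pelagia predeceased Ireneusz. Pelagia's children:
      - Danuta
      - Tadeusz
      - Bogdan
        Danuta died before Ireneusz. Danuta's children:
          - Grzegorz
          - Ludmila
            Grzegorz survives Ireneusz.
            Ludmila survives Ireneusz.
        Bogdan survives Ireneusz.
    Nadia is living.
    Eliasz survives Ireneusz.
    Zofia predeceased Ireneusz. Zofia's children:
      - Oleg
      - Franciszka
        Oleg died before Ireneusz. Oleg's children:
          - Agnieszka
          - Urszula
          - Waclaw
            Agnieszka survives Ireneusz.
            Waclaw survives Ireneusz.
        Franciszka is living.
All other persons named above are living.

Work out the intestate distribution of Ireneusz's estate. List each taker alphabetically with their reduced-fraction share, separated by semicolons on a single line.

Agnieszka 1/75; Bogdan 2/75; Czeslaw 3/5; Eliasz 2/25; Franciszka 1/25; Grzegorz 1/75; Ludmila 1/75; Nadia 2/25; Radoslaw 2/25; Tadeusz 2/75; Urszula 1/75; Waclaw 1/75

Czeslaw, as surviving spouse, takes 3/5.
The remaining 2/5 passes to Ireneusz's descendants per stirpes.
The 2/5 is divided into 5 equal shares of 2/25 among Radoslaw, Pelagia, Nadia, Eliasz, Zofia.
Radoslaw is living and takes 2/25.
Pelagia predeceased; the 2/25 allotted to Pelagia's branch passes to Pelagia's issue by representation.
The 2/25 is divided into 3 equal shares of 2/75 among Danuta, Tadeusz, Bogdan.
Danuta predeceased; the 2/75 allotted to Danuta's branch passes to Danuta's issue by representation.
The 2/75 is divided into 2 equal shares of 1/75 among Grzegorz, Ludmila.
Grzegorz is living and takes 1/75.
Ludmila is living and takes 1/75.
Tadeusz is living and takes 2/75.
Bogdan is living and takes 2/75.
Nadia is living and takes 2/25.
Eliasz is living and takes 2/25.
Zofia predeceased; the 2/25 allotted to Zofia's branch passes to Zofia's issue by representation.
The 2/25 is divided into 2 equal shares of 1/25 among Oleg, Franciszka.
Oleg predeceased; the 1/25 allotted to Oleg's branch passes to Oleg's issue by representation.
The 1/25 is divided into 3 equal shares of 1/75 among Agnieszka, Urszula, Waclaw.
Agnieszka is living and takes 1/75.
Urszula is living and takes 1/75.
Waclaw is living and takes 1/75.
Franciszka is living and takes 1/25.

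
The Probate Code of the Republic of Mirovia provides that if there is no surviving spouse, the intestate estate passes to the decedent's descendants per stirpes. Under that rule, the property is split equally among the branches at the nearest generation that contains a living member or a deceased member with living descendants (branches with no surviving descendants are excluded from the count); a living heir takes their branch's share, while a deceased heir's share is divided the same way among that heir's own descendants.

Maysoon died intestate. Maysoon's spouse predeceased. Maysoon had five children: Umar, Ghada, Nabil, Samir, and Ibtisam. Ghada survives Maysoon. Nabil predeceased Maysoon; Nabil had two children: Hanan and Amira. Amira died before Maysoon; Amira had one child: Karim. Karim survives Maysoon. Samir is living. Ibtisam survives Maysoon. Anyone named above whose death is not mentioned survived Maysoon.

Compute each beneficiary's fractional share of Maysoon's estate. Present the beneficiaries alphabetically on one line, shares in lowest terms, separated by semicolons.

There is no surviving spouse, so the entire estate passes to Maysoon's descendants per stirpes.
The estate is divided into 5 equal shares of 1/5 among Umar, Ghada, Nabil, Samir, Ibtisam.
Umar is living and takes 1/5.
Ghada is living and takes 1/5.
Nabil predeceased; the 1/5 allotted to Nabil's branch passes to Nabil's issue by representation.
The 1/5 is divided into 2 equal shares of 1/10 among Hanan, Amira.
Hanan is living and takes 1/10.
Amira predeceased; the 1/10 allotted to Amira's branch passes to Amira's issue by representation.
Karim is the sole taker at this level and receives the full 1/10.
Samir is living and takes 1/5.
Ibtisam is living and takes 1/5.

Ghada 1/5; Hanan 1/10; Ibtisam 1/5; Karim 1/10; Samir 1/5; Umar 1/5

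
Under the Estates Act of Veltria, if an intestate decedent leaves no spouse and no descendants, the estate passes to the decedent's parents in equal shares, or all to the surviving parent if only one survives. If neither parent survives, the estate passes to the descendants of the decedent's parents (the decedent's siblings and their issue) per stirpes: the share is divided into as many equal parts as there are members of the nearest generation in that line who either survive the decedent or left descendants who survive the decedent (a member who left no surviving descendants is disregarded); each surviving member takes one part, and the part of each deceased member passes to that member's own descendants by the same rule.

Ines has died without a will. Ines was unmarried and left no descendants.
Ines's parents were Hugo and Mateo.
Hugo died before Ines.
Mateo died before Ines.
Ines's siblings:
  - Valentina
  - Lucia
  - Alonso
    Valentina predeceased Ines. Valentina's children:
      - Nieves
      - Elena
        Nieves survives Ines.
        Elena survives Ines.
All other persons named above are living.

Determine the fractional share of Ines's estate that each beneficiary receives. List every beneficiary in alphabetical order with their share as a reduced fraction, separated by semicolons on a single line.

Neither parent survives and there are no descendants, so the estate passes to Ines's siblings and their issue per stirpes.
The estate is divided into 3 equal shares of 1/3 among Valentina, Lucia, Alonso.
Valentina predeceased; the 1/3 allotted to Valentina's branch passes to Valentina's issue by representation.
The 1/3 is divided into 2 equal shares of 1/6 among Nieves, Elena.
Nieves is living and takes 1/6.
Elena is living and takes 1/6.
Lucia is living and takes 1/3.
Alonso is living and takes 1/3.

Alonso 1/3; Elena 1/6; Lucia 1/3; Nieves 1/6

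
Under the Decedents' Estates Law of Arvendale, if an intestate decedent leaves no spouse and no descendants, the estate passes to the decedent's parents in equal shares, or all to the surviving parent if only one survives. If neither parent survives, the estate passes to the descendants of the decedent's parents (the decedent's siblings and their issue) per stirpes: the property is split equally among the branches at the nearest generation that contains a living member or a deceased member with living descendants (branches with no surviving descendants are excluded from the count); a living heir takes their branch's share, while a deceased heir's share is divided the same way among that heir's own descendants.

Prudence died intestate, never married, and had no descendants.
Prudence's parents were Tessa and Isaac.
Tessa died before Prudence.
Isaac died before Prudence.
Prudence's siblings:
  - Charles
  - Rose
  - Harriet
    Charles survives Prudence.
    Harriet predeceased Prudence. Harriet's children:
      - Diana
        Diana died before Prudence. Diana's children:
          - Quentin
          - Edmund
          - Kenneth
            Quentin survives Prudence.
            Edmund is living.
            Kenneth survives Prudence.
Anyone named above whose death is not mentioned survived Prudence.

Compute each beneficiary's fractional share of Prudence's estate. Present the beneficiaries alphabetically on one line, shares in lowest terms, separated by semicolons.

Charles 1/3; Edmund 1/9; Kenneth 1/9; Quentin 1/9; Rose 1/3

Neither parent survives and there are no descendants, so the estate passes to Prudence's siblings and their issue per stirpes.
The estate is divided into 3 equal shares of 1/3 among Charles, Rose, Harriet.
Charles is living and takes 1/3.
Rose is living and takes 1/3.
Harriet predeceased; the 1/3 allotted to Harriet's branch passes to Harriet's issue by representation.
Diana's line is the sole branch at this level, so the full 1/3 passes to Diana's issue by representation.
The 1/3 is divided into 3 equal shares of 1/9 among Quentin, Edmund, Kenneth.
Quentin is living and takes 1/9.
Edmund is living and takes 1/9.
Kenneth is living and takes 1/9.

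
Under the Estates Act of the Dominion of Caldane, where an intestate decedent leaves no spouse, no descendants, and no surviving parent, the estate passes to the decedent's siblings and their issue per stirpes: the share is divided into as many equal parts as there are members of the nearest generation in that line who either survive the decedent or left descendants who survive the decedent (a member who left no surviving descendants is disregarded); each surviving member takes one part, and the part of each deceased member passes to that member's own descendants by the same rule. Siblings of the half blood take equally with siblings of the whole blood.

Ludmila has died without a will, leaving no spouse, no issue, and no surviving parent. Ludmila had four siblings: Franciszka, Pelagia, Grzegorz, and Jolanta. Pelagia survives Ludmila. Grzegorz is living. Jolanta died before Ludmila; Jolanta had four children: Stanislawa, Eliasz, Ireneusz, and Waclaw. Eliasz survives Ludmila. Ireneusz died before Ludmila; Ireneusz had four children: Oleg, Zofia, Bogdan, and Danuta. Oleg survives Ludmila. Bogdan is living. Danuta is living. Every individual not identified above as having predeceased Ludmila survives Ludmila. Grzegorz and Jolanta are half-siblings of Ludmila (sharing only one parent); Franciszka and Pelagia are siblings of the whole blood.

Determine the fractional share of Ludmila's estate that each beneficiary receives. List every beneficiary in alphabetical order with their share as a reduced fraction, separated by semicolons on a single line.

No spouse, descendants, or parent survives, so the estate passes to Ludmila's siblings per stirpes.
Half-blood and whole-blood siblings take equally under the stated rule.
The estate is divided into 4 equal shares of 1/4 among Franciszka, Pelagia, Grzegorz, Jolanta.
Franciszka is living and takes 1/4.
Pelagia is living and takes 1/4.
Grzegorz is living and takes 1/4.
Jolanta predeceased; the 1/4 allotted to Jolanta's branch passes to Jolanta's issue by representation.
The 1/4 is divided into 4 equal shares of 1/16 among Stanislawa, Eliasz, Ireneusz, Waclaw.
Stanislawa is living and takes 1/16.
Eliasz is living and takes 1/16.
Ireneusz predeceased; the 1/16 allotted to Ireneusz's branch passes to Ireneusz's issue by representation.
The 1/16 is divided into 4 equal shares of 1/64 among Oleg, Zofia, Bogdan, Danuta.
Oleg is living and takes 1/64.
Zofia is living and takes 1/64.
Bogdan is living and takes 1/64.
Danuta is living and takes 1/64.
Waclaw is living and takes 1/16.

Bogdan 1/64; Danuta 1/64; Eliasz 1/16; Franciszka 1/4; Grzegorz 1/4; Oleg 1/64; Pelagia 1/4; Stanislawa 1/16; Waclaw 1/16; Zofia 1/64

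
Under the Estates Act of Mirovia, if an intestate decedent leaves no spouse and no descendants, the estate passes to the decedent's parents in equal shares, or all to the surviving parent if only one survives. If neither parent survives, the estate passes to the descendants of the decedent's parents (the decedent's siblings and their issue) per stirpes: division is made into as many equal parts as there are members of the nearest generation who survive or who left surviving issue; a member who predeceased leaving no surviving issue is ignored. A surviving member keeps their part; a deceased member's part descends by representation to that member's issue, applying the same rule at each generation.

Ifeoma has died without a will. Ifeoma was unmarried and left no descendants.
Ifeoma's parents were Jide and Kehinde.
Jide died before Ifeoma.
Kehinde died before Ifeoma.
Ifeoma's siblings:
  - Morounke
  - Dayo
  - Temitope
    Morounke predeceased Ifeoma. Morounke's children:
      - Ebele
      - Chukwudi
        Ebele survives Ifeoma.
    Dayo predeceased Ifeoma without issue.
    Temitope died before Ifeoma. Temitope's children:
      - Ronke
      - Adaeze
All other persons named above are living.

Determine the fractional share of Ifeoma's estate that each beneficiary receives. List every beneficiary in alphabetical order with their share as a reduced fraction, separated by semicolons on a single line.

Neither parent survives and there are no descendants, so the estate passes to Ifeoma's siblings and their issue per stirpes.
Dayo left no surviving issue, so that branch lapses and is disregarded.
The estate is divided into 2 equal shares of 1/2 among Morounke, Temitope.
Morounke predeceased; the 1/2 allotted to Morounke's branch passes to Morounke's issue by representation.
The 1/2 is divided into 2 equal shares of 1/4 among Ebele, Chukwudi.
Ebele is living and takes 1/4.
Chukwudi is living and takes 1/4.
Temitope predeceased; the 1/2 allotted to Temitope's branch passes to Temitope's issue by representation.
The 1/2 is divided into 2 equal shares of 1/4 among Ronke, Adaeze.
Ronke is living and takes 1/4.
Adaeze is living and takes 1/4.

Adaeze 1/4; Chukwudi 1/4; Ebele 1/4; Ronke 1/4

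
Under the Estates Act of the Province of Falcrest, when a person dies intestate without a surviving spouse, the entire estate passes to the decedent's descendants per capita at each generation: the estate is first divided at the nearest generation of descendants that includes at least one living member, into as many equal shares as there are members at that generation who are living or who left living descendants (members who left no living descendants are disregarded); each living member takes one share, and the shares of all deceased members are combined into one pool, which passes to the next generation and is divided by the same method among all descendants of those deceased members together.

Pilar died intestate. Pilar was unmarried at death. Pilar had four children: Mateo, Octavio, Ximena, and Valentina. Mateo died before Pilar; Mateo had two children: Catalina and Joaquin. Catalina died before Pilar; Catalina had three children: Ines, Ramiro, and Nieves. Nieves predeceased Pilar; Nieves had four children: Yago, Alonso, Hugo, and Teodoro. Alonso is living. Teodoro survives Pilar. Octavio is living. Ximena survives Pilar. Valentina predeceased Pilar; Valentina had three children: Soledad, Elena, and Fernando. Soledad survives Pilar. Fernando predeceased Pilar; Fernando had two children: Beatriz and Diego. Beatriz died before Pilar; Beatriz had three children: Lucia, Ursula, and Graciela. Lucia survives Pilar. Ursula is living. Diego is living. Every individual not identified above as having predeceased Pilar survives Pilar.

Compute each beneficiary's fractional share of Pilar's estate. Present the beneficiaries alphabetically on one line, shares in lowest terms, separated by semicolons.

Alonso 2/175; Diego 1/25; Elena 1/10; Graciela 2/175; Hugo 2/175; Ines 1/25; Joaquin 1/10; Lucia 2/175; Octavio 1/4; Ramiro 1/25; Soledad 1/10; Teodoro 2/175; Ursula 2/175; Ximena 1/4; Yago 2/175

There is no surviving spouse, so the entire estate passes to Pilar's descendants per capita at each generation.
At generation 1 (Mateo, Octavio, Ximena, Valentina) there are 4 shares of (1)/4 = 1/4 each.
Living: Octavio and Ximena — each takes 1/4.
Deceased: Mateo and Valentina. Their combined 1/2 is pooled and carried to generation 2.
At generation 2 (Catalina, Joaquin, Soledad, Elena, Fernando) there are 5 shares of (1/2)/5 = 1/10 each.
Living: Joaquin, Soledad, and Elena — each takes 1/10.
Deceased: Catalina and Fernando. Their combined 1/5 is pooled and carried to generation 3.
At generation 3 (Ines, Ramiro, Nieves, Beatriz, Diego) there are 5 shares of (1/5)/5 = 1/25 each.
Living: Ines, Ramiro, and Diego — each takes 1/25.
Deceased: Nieves and Beatriz. Their combined 2/25 is pooled and carried to generation 4.
At generation 4 (Yago, Alonso, Hugo, Teodoro, Lucia, Ursula, Graciela) there are 7 shares of (2/25)/7 = 2/175 each.
Living: Yago, Alonso, Hugo, Teodoro, Lucia, Ursula, and Graciela — each takes 2/175.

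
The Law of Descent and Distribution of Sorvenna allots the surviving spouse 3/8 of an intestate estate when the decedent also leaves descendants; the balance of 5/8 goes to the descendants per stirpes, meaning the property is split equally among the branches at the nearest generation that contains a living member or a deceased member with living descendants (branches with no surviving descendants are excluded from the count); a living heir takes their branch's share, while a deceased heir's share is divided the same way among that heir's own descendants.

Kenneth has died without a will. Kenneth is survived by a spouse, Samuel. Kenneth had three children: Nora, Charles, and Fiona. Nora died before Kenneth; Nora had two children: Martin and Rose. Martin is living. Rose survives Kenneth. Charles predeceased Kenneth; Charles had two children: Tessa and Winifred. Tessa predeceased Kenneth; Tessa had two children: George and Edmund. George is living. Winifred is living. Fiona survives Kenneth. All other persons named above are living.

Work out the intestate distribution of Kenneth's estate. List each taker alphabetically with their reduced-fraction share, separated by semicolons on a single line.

Edmund 5/96; Fiona 5/24; George 5/96; Martin 5/48; Rose 5/48; Samuel 3/8; Winifred 5/48

Samuel, as surviving spouse, takes 3/8.
The remaining 5/8 passes to Kenneth's descendants per stirpes.
The 5/8 is divided into 3 equal shares of 5/24 among Nora, Charles, Fiona.
Nora predeceased; the 5/24 allotted to Nora's branch passes to Nora's issue by representation.
The 5/24 is divided into 2 equal shares of 5/48 among Martin, Rose.
Martin is living and takes 5/48.
Rose is living and takes 5/48.
Charles predeceased; the 5/24 allotted to Charles's branch passes to Charles's issue by representation.
The 5/24 is divided into 2 equal shares of 5/48 among Tessa, Winifred.
Tessa predeceased; the 5/48 allotted to Tessa's branch passes to Tessa's issue by representation.
The 5/48 is divided into 2 equal shares of 5/96 among George, Edmund.
George is living and takes 5/96.
Edmund is living and takes 5/96.
Winifred is living and takes 5/48.
Fiona is living and takes 5/24.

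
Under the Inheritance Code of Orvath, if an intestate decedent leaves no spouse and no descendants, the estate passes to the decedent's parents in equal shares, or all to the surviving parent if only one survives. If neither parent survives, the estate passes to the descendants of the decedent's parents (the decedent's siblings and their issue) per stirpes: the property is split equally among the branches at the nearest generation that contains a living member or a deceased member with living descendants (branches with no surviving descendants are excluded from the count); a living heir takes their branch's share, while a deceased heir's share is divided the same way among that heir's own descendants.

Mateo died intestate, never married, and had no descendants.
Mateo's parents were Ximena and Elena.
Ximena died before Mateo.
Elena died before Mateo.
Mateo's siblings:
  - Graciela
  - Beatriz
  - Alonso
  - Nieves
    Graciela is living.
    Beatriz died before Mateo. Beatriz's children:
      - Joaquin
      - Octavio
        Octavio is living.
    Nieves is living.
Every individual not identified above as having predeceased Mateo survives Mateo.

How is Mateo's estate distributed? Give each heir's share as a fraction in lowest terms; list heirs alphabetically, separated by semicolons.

Alonso 1/4; Graciela 1/4; Joaquin 1/8; Nieves 1/4; Octavio 1/8

Neither parent survives and there are no descendants, so the estate passes to Mateo's siblings and their issue per stirpes.
The estate is divided into 4 equal shares of 1/4 among Graciela, Beatriz, Alonso, Nieves.
Graciela is living and takes 1/4.
Beatriz predeceased; the 1/4 allotted to Beatriz's branch passes to Beatriz's issue by representation.
The 1/4 is divided into 2 equal shares of 1/8 among Joaquin, Octavio.
Joaquin is living and takes 1/8.
Octavio is living and takes 1/8.
Alonso is living and takes 1/4.
Nieves is living and takes 1/4.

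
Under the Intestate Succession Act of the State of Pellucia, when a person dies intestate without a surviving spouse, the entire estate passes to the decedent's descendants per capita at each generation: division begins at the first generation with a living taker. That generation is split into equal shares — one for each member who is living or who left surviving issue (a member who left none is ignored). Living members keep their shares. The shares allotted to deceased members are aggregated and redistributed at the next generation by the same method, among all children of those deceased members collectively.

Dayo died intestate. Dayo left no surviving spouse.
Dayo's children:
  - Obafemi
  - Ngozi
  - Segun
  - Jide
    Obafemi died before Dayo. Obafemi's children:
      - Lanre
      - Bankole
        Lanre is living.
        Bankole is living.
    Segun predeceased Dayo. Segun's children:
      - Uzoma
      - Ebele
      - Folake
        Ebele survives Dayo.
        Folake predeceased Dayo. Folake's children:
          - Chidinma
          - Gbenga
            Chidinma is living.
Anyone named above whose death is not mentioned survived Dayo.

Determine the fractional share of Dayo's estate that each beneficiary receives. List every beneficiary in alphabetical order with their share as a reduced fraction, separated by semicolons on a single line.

Bankole 1/10; Chidinma 1/20; Ebele 1/10; Gbenga 1/20; Jide 1/4; Lanre 1/10; Ngozi 1/4; Uzoma 1/10

There is no surviving spouse, so the entire estate passes to Dayo's descendants per capita at each generation.
At generation 1 (Obafemi, Ngozi, Segun, Jide) there are 4 shares of (1)/4 = 1/4 each.
Living: Ngozi and Jide — each takes 1/4.
Deceased: Obafemi and Segun. Their combined 1/2 is pooled and carried to generation 2.
At generation 2 (Lanre, Bankole, Uzoma, Ebele, Folake) there are 5 shares of (1/2)/5 = 1/10 each.
Living: Lanre, Bankole, Uzoma, and Ebele — each takes 1/10.
Deceased: Folake. That 1/10 share is carried to generation 3.
At generation 3 (Chidinma, Gbenga) there are 2 shares of (1/10)/2 = 1/20 each.
Living: Chidinma and Gbenga — each takes 1/20.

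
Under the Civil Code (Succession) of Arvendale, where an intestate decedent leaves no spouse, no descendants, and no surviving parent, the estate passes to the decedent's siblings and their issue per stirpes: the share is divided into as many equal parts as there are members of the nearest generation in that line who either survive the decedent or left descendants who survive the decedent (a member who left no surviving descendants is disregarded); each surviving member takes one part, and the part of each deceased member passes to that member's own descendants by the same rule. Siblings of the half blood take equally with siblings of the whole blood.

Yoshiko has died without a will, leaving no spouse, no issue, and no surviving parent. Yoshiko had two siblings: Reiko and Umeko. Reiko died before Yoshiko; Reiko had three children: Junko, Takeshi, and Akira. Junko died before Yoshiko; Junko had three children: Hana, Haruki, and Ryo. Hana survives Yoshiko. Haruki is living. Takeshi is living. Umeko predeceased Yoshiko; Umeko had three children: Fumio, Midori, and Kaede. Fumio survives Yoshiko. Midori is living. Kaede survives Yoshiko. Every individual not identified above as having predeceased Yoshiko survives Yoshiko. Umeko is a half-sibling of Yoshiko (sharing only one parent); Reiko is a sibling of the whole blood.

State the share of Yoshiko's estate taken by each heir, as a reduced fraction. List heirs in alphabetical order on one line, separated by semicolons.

No spouse, descendants, or parent survives, so the estate passes to Yoshiko's siblings per stirpes.
Half-blood and whole-blood siblings take equally under the stated rule.
The estate is divided into 2 equal shares of 1/2 among Reiko, Umeko.
Reiko predeceased; the 1/2 allotted to Reiko's branch passes to Reiko's issue by representation.
The 1/2 is divided into 3 equal shares of 1/6 among Junko, Takeshi, Akira.
Junko predeceased; the 1/6 allotted to Junko's branch passes to Junko's issue by representation.
The 1/6 is divided into 3 equal shares of 1/18 among Hana, Haruki, Ryo.
Hana is living and takes 1/18.
Haruki is living and takes 1/18.
Ryo is living and takes 1/18.
Takeshi is living and takes 1/6.
Akira is living and takes 1/6.
Umeko predeceased; the 1/2 allotted to Umeko's branch passes to Umeko's issue by representation.
The 1/2 is divided into 3 equal shares of 1/6 among Fumio, Midori, Kaede.
Fumio is living and takes 1/6.
Midori is living and takes 1/6.
Kaede is living and takes 1/6.

Akira 1/6; Fumio 1/6; Hana 1/18; Haruki 1/18; Kaede 1/6; Midori 1/6; Ryo 1/18; Takeshi 1/6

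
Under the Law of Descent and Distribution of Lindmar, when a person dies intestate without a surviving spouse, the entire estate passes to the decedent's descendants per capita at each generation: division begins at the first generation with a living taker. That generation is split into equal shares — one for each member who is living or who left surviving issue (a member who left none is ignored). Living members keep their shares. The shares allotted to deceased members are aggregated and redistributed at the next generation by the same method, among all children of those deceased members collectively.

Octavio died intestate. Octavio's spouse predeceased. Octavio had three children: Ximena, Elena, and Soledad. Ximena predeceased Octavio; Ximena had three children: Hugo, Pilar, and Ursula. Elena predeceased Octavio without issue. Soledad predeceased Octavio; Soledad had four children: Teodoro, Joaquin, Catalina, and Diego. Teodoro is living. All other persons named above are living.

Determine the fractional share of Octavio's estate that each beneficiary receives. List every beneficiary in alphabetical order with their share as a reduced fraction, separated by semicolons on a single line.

There is no surviving spouse, so the entire estate passes to Octavio's descendants per capita at each generation.
No one at generation 1 (Ximena, Soledad) is living; moving to the next generation.
At generation 2 (Hugo, Pilar, Ursula, Teodoro, Joaquin, Catalina, Diego) there are 7 shares of (1)/7 = 1/7 each.
Living: Hugo, Pilar, Ursula, Teodoro, Joaquin, Catalina, and Diego — each takes 1/7.

Catalina 1/7; Diego 1/7; Hugo 1/7; Joaquin 1/7; Pilar 1/7; Teodoro 1/7; Ursula 1/7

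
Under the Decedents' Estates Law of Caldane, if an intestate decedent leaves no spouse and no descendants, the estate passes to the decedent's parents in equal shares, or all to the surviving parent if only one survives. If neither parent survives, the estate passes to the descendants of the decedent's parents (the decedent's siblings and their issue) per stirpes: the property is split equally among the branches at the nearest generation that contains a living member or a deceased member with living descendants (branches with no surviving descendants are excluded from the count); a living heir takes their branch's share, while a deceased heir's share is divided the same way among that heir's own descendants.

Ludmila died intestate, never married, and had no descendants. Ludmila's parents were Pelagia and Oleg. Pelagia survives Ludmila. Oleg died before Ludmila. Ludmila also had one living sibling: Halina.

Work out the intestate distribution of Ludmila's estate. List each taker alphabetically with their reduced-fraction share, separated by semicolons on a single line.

Only one parent, Pelagia, survives, so Pelagia takes the entire estate. The siblings take nothing because a surviving parent has priority.

Pelagia 1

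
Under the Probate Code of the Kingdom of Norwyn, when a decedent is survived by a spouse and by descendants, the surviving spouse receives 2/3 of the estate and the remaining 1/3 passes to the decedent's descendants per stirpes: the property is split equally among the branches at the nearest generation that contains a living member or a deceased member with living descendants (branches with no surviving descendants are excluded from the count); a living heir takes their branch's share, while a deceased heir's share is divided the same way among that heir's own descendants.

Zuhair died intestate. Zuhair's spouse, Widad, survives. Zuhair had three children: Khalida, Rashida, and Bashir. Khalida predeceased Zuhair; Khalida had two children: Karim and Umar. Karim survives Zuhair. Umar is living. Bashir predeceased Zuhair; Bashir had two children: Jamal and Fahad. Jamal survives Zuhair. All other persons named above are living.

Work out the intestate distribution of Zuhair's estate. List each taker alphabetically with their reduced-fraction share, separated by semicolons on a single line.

Fahad 1/18; Jamal 1/18; Karim 1/18; Rashida 1/9; Umar 1/18; Widad 2/3

Widad, as surviving spouse, takes 2/3.
The remaining 1/3 passes to Zuhair's descendants per stirpes.
The 1/3 is divided into 3 equal shares of 1/9 among Khalida, Rashida, Bashir.
Khalida predeceased; the 1/9 allotted to Khalida's branch passes to Khalida's issue by representation.
The 1/9 is divided into 2 equal shares of 1/18 among Karim, Umar.
Karim is living and takes 1/18.
Umar is living and takes 1/18.
Rashida is living and takes 1/9.
Bashir predeceased; the 1/9 allotted to Bashir's branch passes to Bashir's issue by representation.
The 1/9 is divided into 2 equal shares of 1/18 among Jamal, Fahad.
Jamal is living and takes 1/18.
Fahad is living and takes 1/18.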